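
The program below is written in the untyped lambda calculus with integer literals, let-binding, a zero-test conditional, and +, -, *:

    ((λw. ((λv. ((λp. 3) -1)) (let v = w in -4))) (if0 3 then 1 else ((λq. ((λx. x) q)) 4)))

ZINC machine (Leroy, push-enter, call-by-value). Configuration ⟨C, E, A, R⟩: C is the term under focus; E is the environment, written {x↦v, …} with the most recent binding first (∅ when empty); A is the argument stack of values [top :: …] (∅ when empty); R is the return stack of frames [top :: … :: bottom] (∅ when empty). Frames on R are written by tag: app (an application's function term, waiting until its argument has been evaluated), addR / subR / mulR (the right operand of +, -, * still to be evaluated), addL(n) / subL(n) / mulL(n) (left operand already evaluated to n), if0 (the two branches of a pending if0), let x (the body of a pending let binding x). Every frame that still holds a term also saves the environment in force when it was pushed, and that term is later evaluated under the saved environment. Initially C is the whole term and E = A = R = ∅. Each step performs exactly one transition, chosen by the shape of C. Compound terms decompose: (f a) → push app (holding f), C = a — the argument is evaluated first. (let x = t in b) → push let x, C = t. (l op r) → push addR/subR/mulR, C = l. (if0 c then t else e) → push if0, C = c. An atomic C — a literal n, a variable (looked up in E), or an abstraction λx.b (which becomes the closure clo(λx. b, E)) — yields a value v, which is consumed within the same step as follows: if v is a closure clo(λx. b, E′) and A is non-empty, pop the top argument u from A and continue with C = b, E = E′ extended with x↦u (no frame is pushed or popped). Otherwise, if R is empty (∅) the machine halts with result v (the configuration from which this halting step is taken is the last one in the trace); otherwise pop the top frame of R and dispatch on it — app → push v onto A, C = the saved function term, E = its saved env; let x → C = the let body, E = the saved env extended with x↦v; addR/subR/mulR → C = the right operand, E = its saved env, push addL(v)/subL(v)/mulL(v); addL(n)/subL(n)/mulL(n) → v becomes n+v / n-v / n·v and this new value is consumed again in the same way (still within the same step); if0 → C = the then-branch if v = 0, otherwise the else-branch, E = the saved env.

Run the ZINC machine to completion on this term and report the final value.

t=0: ⟨C=((λw. ((λv. ((λp. 3) -1)) (let v = w in -4))) (if0 3 then 1 else ((λq. ((λx. x) q)) 4))); E=∅; A=∅; R=∅⟩
t=1: ⟨C=(if0 3 then 1 else ((λq. ((λx. x) q)) 4)); E=∅; A=∅; R=[app]⟩
t=2: ⟨C=3; E=∅; A=∅; R=[if0 :: app]⟩
t=3: ⟨C=((λq. ((λx. x) q)) 4); E=∅; A=∅; R=[app]⟩
t=4: ⟨C=4; E=∅; A=∅; R=[app :: app]⟩
t=5: ⟨C=(λq. ((λx. x) q)); E=∅; A=[4]; R=[app]⟩
t=6: ⟨C=((λx. x) q); E={q↦4}; A=∅; R=[app]⟩
t=7: ⟨C=q; E={q↦4}; A=∅; R=[app :: app]⟩
t=8: ⟨C=(λx. x); E={q↦4}; A=[4]; R=[app]⟩
t=9: ⟨C=x; E={x↦4, q↦4}; A=∅; R=[app]⟩
t=10: ⟨C=(λw. ((λv. ((λp. 3) -1)) (let v = w in -4))); E=∅; A=[4]; R=∅⟩
t=11: ⟨C=((λv. ((λp. 3) -1)) (let v = w in -4)); E={w↦4}; A=∅; R=∅⟩
t=12: ⟨C=(let v = w in -4); E={w↦4}; A=∅; R=[app]⟩
t=13: ⟨C=w; E={w↦4}; A=∅; R=[let v :: app]⟩
t=14: ⟨C=-4; E={v↦4, w↦4}; A=∅; R=[app]⟩
t=15: ⟨C=(λv. ((λp. 3) -1)); E={w↦4}; A=[-4]; R=∅⟩
t=16: ⟨C=((λp. 3) -1); E={v↦-4, w↦4}; A=∅; R=∅⟩
t=17: ⟨C=-1; E={v↦-4, w↦4}; A=∅; R=[app]⟩
t=18: ⟨C=(λp. 3); E={v↦-4, w↦4}; A=[-1]; R=∅⟩
t=19: ⟨C=3; E={p↦-1, v↦-4, w↦4}; A=∅; R=∅⟩
→ final value 3

Answer: 3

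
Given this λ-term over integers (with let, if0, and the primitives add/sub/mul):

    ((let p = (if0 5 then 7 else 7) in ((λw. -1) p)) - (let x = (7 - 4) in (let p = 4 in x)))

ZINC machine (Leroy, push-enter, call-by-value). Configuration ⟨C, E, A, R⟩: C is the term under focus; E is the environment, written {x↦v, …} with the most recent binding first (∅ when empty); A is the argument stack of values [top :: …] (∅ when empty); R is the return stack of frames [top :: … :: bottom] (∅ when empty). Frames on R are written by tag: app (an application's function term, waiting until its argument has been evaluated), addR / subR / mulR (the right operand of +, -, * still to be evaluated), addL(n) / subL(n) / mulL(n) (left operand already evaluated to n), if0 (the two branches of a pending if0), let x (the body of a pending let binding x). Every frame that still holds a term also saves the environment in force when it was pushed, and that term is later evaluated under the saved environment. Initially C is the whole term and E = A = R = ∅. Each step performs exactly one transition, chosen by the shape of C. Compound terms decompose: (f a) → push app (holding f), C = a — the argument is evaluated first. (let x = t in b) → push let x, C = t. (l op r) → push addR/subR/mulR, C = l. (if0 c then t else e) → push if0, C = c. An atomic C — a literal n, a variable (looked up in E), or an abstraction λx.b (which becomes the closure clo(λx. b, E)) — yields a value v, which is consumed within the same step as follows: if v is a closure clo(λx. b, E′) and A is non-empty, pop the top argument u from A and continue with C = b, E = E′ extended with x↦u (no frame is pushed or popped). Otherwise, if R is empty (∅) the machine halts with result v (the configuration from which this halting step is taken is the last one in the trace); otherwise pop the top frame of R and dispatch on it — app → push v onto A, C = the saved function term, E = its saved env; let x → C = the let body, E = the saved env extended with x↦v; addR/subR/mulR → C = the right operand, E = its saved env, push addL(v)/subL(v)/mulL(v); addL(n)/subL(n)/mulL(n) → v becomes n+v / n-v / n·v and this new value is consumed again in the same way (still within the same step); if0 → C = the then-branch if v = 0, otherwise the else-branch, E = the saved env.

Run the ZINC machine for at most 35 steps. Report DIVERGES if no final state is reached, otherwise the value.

step 0: <C=((let p = (if0 5 then 7 else 7) in ((λw. -1) p)) - (let x = (7 - 4) in (let p = 4 in x))), E=∅, A=∅, R=∅>
step 1: <C=(let p = (if0 5 then 7 else 7) in ((λw. -1) p)), E=∅, A=∅, R=[subR]>
step 2: <C=(if0 5 then 7 else 7), E=∅, A=∅, R=[let p :: subR]>
step 3: <C=5, E=∅, A=∅, R=[if0 :: let p :: subR]>
step 4: <C=7, E=∅, A=∅, R=[let p :: subR]>
step 5: <C=((λw. -1) p), E={p↦7}, A=∅, R=[subR]>
step 6: <C=p, E={p↦7}, A=∅, R=[app :: subR]>
step 7: <C=(λw. -1), E={p↦7}, A=[7], R=[subR]>
step 8: <C=-1, E={w↦7, p↦7}, A=∅, R=[subR]>
step 9: <C=(let x = (7 - 4) in (let p = 4 in x)), E=∅, A=∅, R=[subL(-1)]>
step 10: <C=(7 - 4), E=∅, A=∅, R=[let x :: subL(-1)]>
step 11: <C=7, E=∅, A=∅, R=[subR :: let x :: subL(-1)]>
step 12: <C=4, E=∅, A=∅, R=[subL(7) :: let x :: subL(-1)]>
step 13: <C=(let p = 4 in x), E={x↦3}, A=∅, R=[subL(-1)]>
step 14: <C=4, E={x↦3}, A=∅, R=[let p :: subL(-1)]>
step 15: <C=x, E={p↦4, x↦3}, A=∅, R=[subL(-1)]>
→ final value -4

Answer: -4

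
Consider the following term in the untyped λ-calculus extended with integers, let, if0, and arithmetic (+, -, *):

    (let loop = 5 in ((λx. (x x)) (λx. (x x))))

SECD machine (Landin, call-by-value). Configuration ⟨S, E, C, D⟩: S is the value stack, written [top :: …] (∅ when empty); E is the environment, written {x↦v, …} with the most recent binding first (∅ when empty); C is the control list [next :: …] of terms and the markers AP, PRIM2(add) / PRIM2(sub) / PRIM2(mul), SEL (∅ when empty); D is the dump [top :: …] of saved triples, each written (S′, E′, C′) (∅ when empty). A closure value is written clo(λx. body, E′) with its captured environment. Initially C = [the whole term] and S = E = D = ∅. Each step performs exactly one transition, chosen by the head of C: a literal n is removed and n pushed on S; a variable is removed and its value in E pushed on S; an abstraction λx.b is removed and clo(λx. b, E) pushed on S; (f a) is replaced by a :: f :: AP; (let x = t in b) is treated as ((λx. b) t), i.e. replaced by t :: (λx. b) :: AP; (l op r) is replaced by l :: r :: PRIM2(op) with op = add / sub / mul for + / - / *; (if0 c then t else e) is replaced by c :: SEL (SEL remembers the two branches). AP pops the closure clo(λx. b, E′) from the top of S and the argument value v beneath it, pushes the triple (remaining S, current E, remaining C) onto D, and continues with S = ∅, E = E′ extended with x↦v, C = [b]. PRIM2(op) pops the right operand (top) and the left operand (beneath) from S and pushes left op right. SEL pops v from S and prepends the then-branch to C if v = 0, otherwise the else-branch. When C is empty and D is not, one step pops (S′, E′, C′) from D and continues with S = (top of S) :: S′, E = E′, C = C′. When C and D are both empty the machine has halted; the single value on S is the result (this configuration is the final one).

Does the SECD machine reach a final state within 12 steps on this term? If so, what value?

Answer: DIVERGES (no final state within 12 steps)

Derivation:
step 0: [S=∅ | E=∅ | C=[(let loop = 5 in ((λx. (x x)) (λx. (x x))))] | D=∅]
step 1: [S=∅ | E=∅ | C=[5 :: (λloop. ((λx. (x x)) (λx. (x x)))) :: AP] | D=∅]
step 2: [S=[5] | E=∅ | C=[(λloop. ((λx. (x x)) (λx. (x x)))) :: AP] | D=∅]
step 3: [S=[clo(λloop. ((λx. (x x)) (λx. (x x))), ∅) :: 5] | E=∅ | C=[AP] | D=∅]
step 4: [S=∅ | E={loop↦5} | C=[((λx. (x x)) (λx. (x x)))] | D=[(∅, ∅, ∅)]]
step 5: [S=∅ | E={loop↦5} | C=[(λx. (x x)) :: (λx. (x x)) :: AP] | D=[(∅, ∅, ∅)]]
step 6: [S=[clo(λx. (x x), {loop↦5})] | E={loop↦5} | C=[(λx. (x x)) :: AP] | D=[(∅, ∅, ∅)]]
step 7: [S=[clo(λx. (x x), {loop↦5}) :: clo(λx. (x x), {loop↦5})] | E={loop↦5} | C=[AP] | D=[(∅, ∅, ∅)]]
step 8: [S=∅ | E={x↦clo(λx. (x x), {loop↦5}), loop↦5} | C=[(x x)] | D=[(∅, {loop↦5}, ∅) :: (∅, ∅, ∅)]]
step 9: [S=∅ | E={x↦clo(λx. (x x), {loop↦5}), loop↦5} | C=[x :: x :: AP] | D=[(∅, {loop↦5}, ∅) :: (∅, ∅, ∅)]]
step 10: [S=[clo(λx. (x x), {loop↦5})] | E={x↦clo(λx. (x x), {loop↦5}), loop↦5} | C=[x :: AP] | D=[(∅, {loop↦5}, ∅) :: (∅, ∅, ∅)]]
step 11: [S=[clo(λx. (x x), {loop↦5}) :: clo(λx. (x x), {loop↦5})] | E={x↦clo(λx. (x x), {loop↦5}), loop↦5} | C=[AP] | D=[(∅, {loop↦5}, ∅) :: (∅, ∅, ∅)]]
step 12: [S=∅ | E={x↦clo(λx. (x x), {loop↦5}), loop↦5} | C=[(x x)] | D=[(∅, {x↦clo(λx. (x x), {loop↦5}), loop↦5}, ∅) :: (∅, {loop↦5}, ∅) :: (∅, ∅, ∅)]]
→ 12 transitions taken and the configuration is still not final: no result within 12 steps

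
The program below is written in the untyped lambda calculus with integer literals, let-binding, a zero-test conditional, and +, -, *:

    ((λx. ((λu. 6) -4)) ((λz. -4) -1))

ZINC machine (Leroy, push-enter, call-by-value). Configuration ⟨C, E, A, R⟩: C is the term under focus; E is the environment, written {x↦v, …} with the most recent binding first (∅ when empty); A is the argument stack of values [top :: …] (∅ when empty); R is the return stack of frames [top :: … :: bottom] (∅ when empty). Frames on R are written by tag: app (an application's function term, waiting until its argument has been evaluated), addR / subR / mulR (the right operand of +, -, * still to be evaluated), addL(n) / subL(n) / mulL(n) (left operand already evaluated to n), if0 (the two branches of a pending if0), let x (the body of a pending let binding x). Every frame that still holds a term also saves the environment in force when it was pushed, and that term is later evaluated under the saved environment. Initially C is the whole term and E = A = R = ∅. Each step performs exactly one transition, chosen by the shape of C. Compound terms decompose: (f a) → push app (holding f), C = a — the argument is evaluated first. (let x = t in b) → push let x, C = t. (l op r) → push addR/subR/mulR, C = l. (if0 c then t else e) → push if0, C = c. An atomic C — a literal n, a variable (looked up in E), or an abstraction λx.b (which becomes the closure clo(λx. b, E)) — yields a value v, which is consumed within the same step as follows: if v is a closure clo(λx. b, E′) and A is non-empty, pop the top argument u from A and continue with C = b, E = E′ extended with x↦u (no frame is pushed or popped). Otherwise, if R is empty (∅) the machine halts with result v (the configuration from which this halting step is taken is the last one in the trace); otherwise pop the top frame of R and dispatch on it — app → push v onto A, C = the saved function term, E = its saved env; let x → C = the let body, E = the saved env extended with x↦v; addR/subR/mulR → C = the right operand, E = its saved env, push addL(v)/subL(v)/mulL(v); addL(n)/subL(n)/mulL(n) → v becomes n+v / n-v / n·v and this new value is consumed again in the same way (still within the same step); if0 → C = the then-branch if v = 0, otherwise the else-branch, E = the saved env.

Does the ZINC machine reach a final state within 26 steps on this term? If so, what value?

t=0: [C=((λx. ((λu. 6) -4)) ((λz. -4) -1)) | E=∅ | A=∅ | R=∅]
t=1: [C=((λz. -4) -1) | E=∅ | A=∅ | R=[app]]
t=2: [C=-1 | E=∅ | A=∅ | R=[app :: app]]
t=3: [C=(λz. -4) | E=∅ | A=[-1] | R=[app]]
t=4: [C=-4 | E={z↦-1} | A=∅ | R=[app]]
t=5: [C=(λx. ((λu. 6) -4)) | E=∅ | A=[-4] | R=∅]
t=6: [C=((λu. 6) -4) | E={x↦-4} | A=∅ | R=∅]
t=7: [C=-4 | E={x↦-4} | A=∅ | R=[app]]
t=8: [C=(λu. 6) | E={x↦-4} | A=[-4] | R=∅]
t=9: [C=6 | E={u↦-4, x↦-4} | A=∅ | R=∅]
→ final value 6

Answer: 6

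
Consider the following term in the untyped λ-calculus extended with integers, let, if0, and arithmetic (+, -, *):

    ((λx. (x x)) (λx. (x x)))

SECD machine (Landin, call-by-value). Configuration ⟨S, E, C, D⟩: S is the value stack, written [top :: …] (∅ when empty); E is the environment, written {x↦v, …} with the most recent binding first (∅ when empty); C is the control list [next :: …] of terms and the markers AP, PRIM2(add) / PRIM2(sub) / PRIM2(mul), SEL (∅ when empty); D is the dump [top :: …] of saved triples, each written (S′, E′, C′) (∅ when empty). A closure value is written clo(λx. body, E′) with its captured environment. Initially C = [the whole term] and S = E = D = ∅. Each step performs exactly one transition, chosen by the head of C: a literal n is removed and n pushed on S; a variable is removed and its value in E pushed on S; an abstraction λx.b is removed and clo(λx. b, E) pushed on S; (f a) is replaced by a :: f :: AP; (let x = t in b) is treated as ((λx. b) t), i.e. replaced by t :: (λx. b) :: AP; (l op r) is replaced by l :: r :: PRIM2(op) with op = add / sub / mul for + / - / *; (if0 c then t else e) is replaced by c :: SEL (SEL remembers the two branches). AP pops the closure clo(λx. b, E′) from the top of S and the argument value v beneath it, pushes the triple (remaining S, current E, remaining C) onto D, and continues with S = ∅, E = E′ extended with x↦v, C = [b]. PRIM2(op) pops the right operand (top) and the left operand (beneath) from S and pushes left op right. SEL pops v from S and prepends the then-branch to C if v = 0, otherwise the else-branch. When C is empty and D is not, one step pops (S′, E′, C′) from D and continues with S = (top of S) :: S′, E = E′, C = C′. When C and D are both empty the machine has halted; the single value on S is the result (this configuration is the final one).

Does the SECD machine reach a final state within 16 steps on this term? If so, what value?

Answer: DIVERGES (no final state within 16 steps)

Derivation:
step 0: ⟨S=∅; E=∅; C=[((λx. (x x)) (λx. (x x)))]; D=∅⟩
step 1: ⟨S=∅; E=∅; C=[(λx. (x x)) :: (λx. (x x)) :: AP]; D=∅⟩
step 2: ⟨S=[clo(λx. (x x), ∅)]; E=∅; C=[(λx. (x x)) :: AP]; D=∅⟩
step 3: ⟨S=[clo(λx. (x x), ∅) :: clo(λx. (x x), ∅)]; E=∅; C=[AP]; D=∅⟩
step 4: ⟨S=∅; E={x↦clo(λx. (x x), ∅)}; C=[(x x)]; D=[(∅, ∅, ∅)]⟩
step 5: ⟨S=∅; E={x↦clo(λx. (x x), ∅)}; C=[x :: x :: AP]; D=[(∅, ∅, ∅)]⟩
step 6: ⟨S=[clo(λx. (x x), ∅)]; E={x↦clo(λx. (x x), ∅)}; C=[x :: AP]; D=[(∅, ∅, ∅)]⟩
step 7: ⟨S=[clo(λx. (x x), ∅) :: clo(λx. (x x), ∅)]; E={x↦clo(λx. (x x), ∅)}; C=[AP]; D=[(∅, ∅, ∅)]⟩
step 8: ⟨S=∅; E={x↦clo(λx. (x x), ∅)}; C=[(x x)]; D=[(∅, {x↦clo(λx. (x x), ∅)}, ∅) :: (∅, ∅, ∅)]⟩
step 9: ⟨S=∅; E={x↦clo(λx. (x x), ∅)}; C=[x :: x :: AP]; D=[(∅, {x↦clo(λx. (x x), ∅)}, ∅) :: (∅, ∅, ∅)]⟩
step 10: ⟨S=[clo(λx. (x x), ∅)]; E={x↦clo(λx. (x x), ∅)}; C=[x :: AP]; D=[(∅, {x↦clo(λx. (x x), ∅)}, ∅) :: (∅, ∅, ∅)]⟩
step 11: ⟨S=[clo(λx. (x x), ∅) :: clo(λx. (x x), ∅)]; E={x↦clo(λx. (x x), ∅)}; C=[AP]; D=[(∅, {x↦clo(λx. (x x), ∅)}, ∅) :: (∅, ∅, ∅)]⟩
step 12: ⟨S=∅; E={x↦clo(λx. (x x), ∅)}; C=[(x x)]; D=[(∅, {x↦clo(λx. (x x), ∅)}, ∅) :: (∅, {x↦clo(λx. (x x), ∅)}, ∅) :: (∅, ∅, ∅)]⟩
step 13: ⟨S=∅; E={x↦clo(λx. (x x), ∅)}; C=[x :: x :: AP]; D=[(∅, {x↦clo(λx. (x x), ∅)}, ∅) :: (∅, {x↦clo(λx. (x x), ∅)}, ∅) :: (∅, ∅, ∅)]⟩
step 14: ⟨S=[clo(λx. (x x), ∅)]; E={x↦clo(λx. (x x), ∅)}; C=[x :: AP]; D=[(∅, {x↦clo(λx. (x x), ∅)}, ∅) :: (∅, {x↦clo(λx. (x x), ∅)}, ∅) :: (∅, ∅, ∅)]⟩
step 15: ⟨S=[clo(λx. (x x), ∅) :: clo(λx. (x x), ∅)]; E={x↦clo(λx. (x x), ∅)}; C=[AP]; D=[(∅, {x↦clo(λx. (x x), ∅)}, ∅) :: (∅, {x↦clo(λx. (x x), ∅)}, ∅) :: (∅, ∅, ∅)]⟩
step 16: ⟨S=∅; E={x↦clo(λx. (x x), ∅)}; C=[(x x)]; D=[(∅, {x↦clo(λx. (x x), ∅)}, ∅) :: (∅, {x↦clo(λx. (x x), ∅)}, ∅) :: (∅, {x↦clo(λx. (x x), ∅)}, ∅) :: (∅, ∅, ∅)]⟩
→ 16 transitions taken and the configuration is still not final: no result within 16 steps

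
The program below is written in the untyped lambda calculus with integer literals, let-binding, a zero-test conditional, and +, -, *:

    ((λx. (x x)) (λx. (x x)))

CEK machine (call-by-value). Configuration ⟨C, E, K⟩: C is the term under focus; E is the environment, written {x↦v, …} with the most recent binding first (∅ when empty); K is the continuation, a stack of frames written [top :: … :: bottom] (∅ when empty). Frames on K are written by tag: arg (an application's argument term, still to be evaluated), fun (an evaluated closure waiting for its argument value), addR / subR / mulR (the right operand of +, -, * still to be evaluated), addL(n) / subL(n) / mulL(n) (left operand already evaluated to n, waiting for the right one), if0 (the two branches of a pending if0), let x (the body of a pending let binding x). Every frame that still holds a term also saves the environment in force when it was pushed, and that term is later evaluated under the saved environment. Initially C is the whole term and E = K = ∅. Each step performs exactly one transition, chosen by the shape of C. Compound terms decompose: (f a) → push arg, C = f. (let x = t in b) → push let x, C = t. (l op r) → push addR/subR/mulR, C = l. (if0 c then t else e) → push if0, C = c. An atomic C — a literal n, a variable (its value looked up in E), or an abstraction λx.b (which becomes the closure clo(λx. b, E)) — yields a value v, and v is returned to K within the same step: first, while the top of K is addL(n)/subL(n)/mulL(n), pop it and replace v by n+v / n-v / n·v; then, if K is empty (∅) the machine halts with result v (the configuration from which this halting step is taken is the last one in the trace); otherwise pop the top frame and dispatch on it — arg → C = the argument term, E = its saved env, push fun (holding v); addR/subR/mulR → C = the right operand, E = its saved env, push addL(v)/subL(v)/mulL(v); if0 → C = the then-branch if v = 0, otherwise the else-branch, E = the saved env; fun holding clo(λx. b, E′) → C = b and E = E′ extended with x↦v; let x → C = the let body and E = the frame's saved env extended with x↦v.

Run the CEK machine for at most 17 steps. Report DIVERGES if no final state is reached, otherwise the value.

Answer: DIVERGES (no final state within 17 steps)

Machine steps:
t=0: <C=((λx. (x x)) (λx. (x x))), E=∅, K=∅>
t=1: <C=(λx. (x x)), E=∅, K=[arg]>
t=2: <C=(λx. (x x)), E=∅, K=[fun]>
t=3: <C=(x x), E={x↦clo(λx. (x x), ∅)}, K=∅>
t=4: <C=x, E={x↦clo(λx. (x x), ∅)}, K=[arg]>
t=5: <C=x, E={x↦clo(λx. (x x), ∅)}, K=[fun]>
… configuration repeats with period 3 (steps 3–5 recur indefinitely) …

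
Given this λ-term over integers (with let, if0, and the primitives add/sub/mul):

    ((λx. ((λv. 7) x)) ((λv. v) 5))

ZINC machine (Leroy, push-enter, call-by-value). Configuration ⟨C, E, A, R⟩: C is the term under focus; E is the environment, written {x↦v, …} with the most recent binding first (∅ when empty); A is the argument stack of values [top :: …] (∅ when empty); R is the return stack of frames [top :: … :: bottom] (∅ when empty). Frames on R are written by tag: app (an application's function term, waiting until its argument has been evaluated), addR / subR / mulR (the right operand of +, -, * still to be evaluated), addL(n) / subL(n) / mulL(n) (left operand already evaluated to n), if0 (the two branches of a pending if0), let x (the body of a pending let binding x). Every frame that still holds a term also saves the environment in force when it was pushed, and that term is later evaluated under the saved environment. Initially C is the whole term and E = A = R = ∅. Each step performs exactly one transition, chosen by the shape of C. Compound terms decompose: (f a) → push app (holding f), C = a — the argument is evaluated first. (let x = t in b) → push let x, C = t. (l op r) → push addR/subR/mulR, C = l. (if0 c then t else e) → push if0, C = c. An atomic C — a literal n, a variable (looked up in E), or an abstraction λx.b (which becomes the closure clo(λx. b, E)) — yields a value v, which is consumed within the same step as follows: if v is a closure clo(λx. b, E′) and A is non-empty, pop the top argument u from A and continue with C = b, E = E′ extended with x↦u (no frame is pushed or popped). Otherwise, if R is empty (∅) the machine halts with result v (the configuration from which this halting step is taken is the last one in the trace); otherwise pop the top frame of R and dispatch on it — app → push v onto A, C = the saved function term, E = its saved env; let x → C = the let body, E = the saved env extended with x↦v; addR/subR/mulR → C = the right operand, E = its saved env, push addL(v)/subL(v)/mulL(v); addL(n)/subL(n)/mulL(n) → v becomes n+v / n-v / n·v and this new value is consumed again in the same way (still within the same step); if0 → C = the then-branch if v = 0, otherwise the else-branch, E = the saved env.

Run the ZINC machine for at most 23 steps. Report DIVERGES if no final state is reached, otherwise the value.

0. [C=((λx. ((λv. 7) x)) ((λv. v) 5)) | E=∅ | A=∅ | R=∅]
1. [C=((λv. v) 5) | E=∅ | A=∅ | R=[app]]
2. [C=5 | E=∅ | A=∅ | R=[app :: app]]
3. [C=(λv. v) | E=∅ | A=[5] | R=[app]]
4. [C=v | E={v↦5} | A=∅ | R=[app]]
5. [C=(λx. ((λv. 7) x)) | E=∅ | A=[5] | R=∅]
6. [C=((λv. 7) x) | E={x↦5} | A=∅ | R=∅]
7. [C=x | E={x↦5} | A=∅ | R=[app]]
8. [C=(λv. 7) | E={x↦5} | A=[5] | R=∅]
9. [C=7 | E={v↦5, x↦5} | A=∅ | R=∅]
→ final value 7

Answer: 7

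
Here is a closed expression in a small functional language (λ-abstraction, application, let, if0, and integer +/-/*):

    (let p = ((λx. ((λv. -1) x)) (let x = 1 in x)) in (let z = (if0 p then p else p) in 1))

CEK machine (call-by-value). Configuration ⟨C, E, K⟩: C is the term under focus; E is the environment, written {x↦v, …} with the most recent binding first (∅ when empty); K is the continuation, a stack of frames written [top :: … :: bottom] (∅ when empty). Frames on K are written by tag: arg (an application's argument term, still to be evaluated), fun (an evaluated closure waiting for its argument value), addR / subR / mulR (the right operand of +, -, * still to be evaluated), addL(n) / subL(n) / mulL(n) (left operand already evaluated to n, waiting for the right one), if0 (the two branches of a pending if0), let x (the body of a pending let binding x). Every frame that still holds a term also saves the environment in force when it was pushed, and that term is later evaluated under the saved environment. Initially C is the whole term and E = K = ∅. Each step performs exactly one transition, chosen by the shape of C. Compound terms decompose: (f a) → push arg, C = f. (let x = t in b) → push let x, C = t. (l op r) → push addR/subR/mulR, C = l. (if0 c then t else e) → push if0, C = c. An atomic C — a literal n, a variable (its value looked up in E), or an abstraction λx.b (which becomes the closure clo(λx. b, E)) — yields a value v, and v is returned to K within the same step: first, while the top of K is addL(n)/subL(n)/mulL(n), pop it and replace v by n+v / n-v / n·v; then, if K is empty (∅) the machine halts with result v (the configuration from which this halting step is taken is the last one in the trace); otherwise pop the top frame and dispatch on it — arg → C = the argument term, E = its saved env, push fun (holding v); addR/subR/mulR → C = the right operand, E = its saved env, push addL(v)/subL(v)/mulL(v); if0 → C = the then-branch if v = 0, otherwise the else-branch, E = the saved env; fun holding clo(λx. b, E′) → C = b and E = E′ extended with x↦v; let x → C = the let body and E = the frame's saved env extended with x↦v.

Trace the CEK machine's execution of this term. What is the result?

0. [C=(let p = ((λx. ((λv. -1) x)) (let x = 1 in x)) in (let z = (if0 p then p else p) in 1)) | E=∅ | K=∅]
1. [C=((λx. ((λv. -1) x)) (let x = 1 in x)) | E=∅ | K=[let p]]
2. [C=(λx. ((λv. -1) x)) | E=∅ | K=[arg :: let p]]
3. [C=(let x = 1 in x) | E=∅ | K=[fun :: let p]]
4. [C=1 | E=∅ | K=[let x :: fun :: let p]]
5. [C=x | E={x↦1} | K=[fun :: let p]]
6. [C=((λv. -1) x) | E={x↦1} | K=[let p]]
7. [C=(λv. -1) | E={x↦1} | K=[arg :: let p]]
8. [C=x | E={x↦1} | K=[fun :: let p]]
9. [C=-1 | E={v↦1, x↦1} | K=[let p]]
10. [C=(let z = (if0 p then p else p) in 1) | E={p↦-1} | K=∅]
11. [C=(if0 p then p else p) | E={p↦-1} | K=[let z]]
12. [C=p | E={p↦-1} | K=[if0 :: let z]]
13. [C=p | E={p↦-1} | K=[let z]]
14. [C=1 | E={z↦-1, p↦-1} | K=∅]
→ final value 1

Answer: 1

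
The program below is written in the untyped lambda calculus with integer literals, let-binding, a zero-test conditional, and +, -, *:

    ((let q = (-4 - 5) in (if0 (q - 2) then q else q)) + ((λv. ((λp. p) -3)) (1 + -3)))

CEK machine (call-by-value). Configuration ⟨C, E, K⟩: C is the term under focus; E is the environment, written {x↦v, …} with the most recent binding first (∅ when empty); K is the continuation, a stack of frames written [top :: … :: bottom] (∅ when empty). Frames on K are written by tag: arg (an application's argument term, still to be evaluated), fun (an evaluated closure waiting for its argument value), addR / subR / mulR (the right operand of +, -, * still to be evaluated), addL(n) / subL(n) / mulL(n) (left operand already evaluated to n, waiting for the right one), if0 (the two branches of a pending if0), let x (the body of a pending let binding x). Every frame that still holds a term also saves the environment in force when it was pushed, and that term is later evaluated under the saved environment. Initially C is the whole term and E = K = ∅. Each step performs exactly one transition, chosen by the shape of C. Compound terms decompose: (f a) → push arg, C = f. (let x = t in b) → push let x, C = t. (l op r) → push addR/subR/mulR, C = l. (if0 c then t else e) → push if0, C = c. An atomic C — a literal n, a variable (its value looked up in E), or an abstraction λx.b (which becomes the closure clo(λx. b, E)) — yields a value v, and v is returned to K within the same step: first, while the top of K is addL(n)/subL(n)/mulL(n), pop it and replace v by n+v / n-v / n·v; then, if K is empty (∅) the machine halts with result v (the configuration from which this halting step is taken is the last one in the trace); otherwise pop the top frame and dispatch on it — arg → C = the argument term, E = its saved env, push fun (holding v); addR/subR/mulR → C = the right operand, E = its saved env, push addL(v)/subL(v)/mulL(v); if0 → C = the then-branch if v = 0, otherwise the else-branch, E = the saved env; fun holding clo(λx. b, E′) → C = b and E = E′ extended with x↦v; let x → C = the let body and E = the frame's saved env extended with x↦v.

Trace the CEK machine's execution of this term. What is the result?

Answer: -12

Execution trace:
step 0: ⟨C=((let q = (-4 - 5) in (if0 (q - 2) then q else q)) + ((λv. ((λp. p) -3)) (1 + -3))); E=∅; K=∅⟩
step 1: ⟨C=(let q = (-4 - 5) in (if0 (q - 2) then q else q)); E=∅; K=[addR]⟩
step 2: ⟨C=(-4 - 5); E=∅; K=[let q :: addR]⟩
step 3: ⟨C=-4; E=∅; K=[subR :: let q :: addR]⟩
step 4: ⟨C=5; E=∅; K=[subL(-4) :: let q :: addR]⟩
step 5: ⟨C=(if0 (q - 2) then q else q); E={q↦-9}; K=[addR]⟩
step 6: ⟨C=(q - 2); E={q↦-9}; K=[if0 :: addR]⟩
step 7: ⟨C=q; E={q↦-9}; K=[subR :: if0 :: addR]⟩
step 8: ⟨C=2; E={q↦-9}; K=[subL(-9) :: if0 :: addR]⟩
step 9: ⟨C=q; E={q↦-9}; K=[addR]⟩
step 10: ⟨C=((λv. ((λp. p) -3)) (1 + -3)); E=∅; K=[addL(-9)]⟩
step 11: ⟨C=(λv. ((λp. p) -3)); E=∅; K=[arg :: addL(-9)]⟩
step 12: ⟨C=(1 + -3); E=∅; K=[fun :: addL(-9)]⟩
step 13: ⟨C=1; E=∅; K=[addR :: fun :: addL(-9)]⟩
step 14: ⟨C=-3; E=∅; K=[addL(1) :: fun :: addL(-9)]⟩
step 15: ⟨C=((λp. p) -3); E={v↦-2}; K=[addL(-9)]⟩
step 16: ⟨C=(λp. p); E={v↦-2}; K=[arg :: addL(-9)]⟩
step 17: ⟨C=-3; E={v↦-2}; K=[fun :: addL(-9)]⟩
step 18: ⟨C=p; E={p↦-3, v↦-2}; K=[addL(-9)]⟩
→ final value -12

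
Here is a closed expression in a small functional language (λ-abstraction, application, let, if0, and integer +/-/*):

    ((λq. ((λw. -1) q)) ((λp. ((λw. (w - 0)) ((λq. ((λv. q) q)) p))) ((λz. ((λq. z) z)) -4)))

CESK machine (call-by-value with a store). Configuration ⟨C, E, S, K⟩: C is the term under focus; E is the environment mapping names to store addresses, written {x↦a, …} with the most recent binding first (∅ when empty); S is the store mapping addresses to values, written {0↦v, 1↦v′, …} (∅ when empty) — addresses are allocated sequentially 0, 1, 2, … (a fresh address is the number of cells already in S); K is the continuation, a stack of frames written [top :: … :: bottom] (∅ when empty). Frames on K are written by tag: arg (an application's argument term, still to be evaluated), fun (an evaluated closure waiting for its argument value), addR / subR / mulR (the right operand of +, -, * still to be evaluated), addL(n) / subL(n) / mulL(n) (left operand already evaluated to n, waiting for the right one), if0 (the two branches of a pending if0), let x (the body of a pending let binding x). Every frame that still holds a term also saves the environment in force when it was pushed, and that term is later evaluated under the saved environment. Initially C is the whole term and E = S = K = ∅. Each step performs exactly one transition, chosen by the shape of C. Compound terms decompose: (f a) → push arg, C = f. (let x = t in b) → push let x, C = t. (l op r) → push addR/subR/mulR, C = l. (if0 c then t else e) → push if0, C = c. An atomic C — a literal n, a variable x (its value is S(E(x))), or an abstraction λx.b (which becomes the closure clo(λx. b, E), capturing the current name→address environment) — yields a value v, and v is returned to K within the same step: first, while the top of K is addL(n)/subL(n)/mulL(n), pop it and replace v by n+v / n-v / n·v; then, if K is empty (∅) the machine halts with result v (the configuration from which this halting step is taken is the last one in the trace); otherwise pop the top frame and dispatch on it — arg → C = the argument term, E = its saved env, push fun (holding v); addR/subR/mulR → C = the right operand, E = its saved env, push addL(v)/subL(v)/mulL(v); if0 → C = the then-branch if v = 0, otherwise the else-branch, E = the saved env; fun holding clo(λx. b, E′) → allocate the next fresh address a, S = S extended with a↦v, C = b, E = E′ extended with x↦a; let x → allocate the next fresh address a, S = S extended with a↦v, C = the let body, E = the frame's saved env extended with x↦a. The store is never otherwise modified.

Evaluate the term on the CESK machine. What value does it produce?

0. [C=((λq. ((λw. -1) q)) ((λp. ((λw. (w - 0)) ((λq. ((λv. q) q)) p))) ((λz. ((λq. z) z)) -4))) | E=∅ | S=∅ | K=∅]
1. [C=(λq. ((λw. -1) q)) | E=∅ | S=∅ | K=[arg]]
2. [C=((λp. ((λw. (w - 0)) ((λq. ((λv. q) q)) p))) ((λz. ((λq. z) z)) -4)) | E=∅ | S=∅ | K=[fun]]
3. [C=(λp. ((λw. (w - 0)) ((λq. ((λv. q) q)) p))) | E=∅ | S=∅ | K=[arg :: fun]]
4. [C=((λz. ((λq. z) z)) -4) | E=∅ | S=∅ | K=[fun :: fun]]
5. [C=(λz. ((λq. z) z)) | E=∅ | S=∅ | K=[arg :: fun :: fun]]
6. [C=-4 | E=∅ | S=∅ | K=[fun :: fun :: fun]]
7. [C=((λq. z) z) | E={z↦0} | S={0↦-4} | K=[fun :: fun]]
8. [C=(λq. z) | E={z↦0} | S={0↦-4} | K=[arg :: fun :: fun]]
9. [C=z | E={z↦0} | S={0↦-4} | K=[fun :: fun :: fun]]
10. [C=z | E={q↦1, z↦0} | S={0↦-4, 1↦-4} | K=[fun :: fun]]
11. [C=((λw. (w - 0)) ((λq. ((λv. q) q)) p)) | E={p↦2} | S={0↦-4, 1↦-4, 2↦-4} | K=[fun]]
12. [C=(λw. (w - 0)) | E={p↦2} | S={0↦-4, 1↦-4, 2↦-4} | K=[arg :: fun]]
13. [C=((λq. ((λv. q) q)) p) | E={p↦2} | S={0↦-4, 1↦-4, 2↦-4} | K=[fun :: fun]]
14. [C=(λq. ((λv. q) q)) | E={p↦2} | S={0↦-4, 1↦-4, 2↦-4} | K=[arg :: fun :: fun]]
15. [C=p | E={p↦2} | S={0↦-4, 1↦-4, 2↦-4} | K=[fun :: fun :: fun]]
16. [C=((λv. q) q) | E={q↦3, p↦2} | S={0↦-4, 1↦-4, 2↦-4, 3↦-4} | K=[fun :: fun]]
17. [C=(λv. q) | E={q↦3, p↦2} | S={0↦-4, 1↦-4, 2↦-4, 3↦-4} | K=[arg :: fun :: fun]]
18. [C=q | E={q↦3, p↦2} | S={0↦-4, 1↦-4, 2↦-4, 3↦-4} | K=[fun :: fun :: fun]]
19. [C=q | E={v↦4, q↦3, p↦2} | S={0↦-4, 1↦-4, 2↦-4, 3↦-4, 4↦-4} | K=[fun :: fun]]
20. [C=(w - 0) | E={w↦5, p↦2} | S={0↦-4, 1↦-4, 2↦-4, 3↦-4, 4↦-4, 5↦-4} | K=[fun]]
21. [C=w | E={w↦5, p↦2} | S={0↦-4, 1↦-4, 2↦-4, 3↦-4, 4↦-4, 5↦-4} | K=[subR :: fun]]
22. [C=0 | E={w↦5, p↦2} | S={0↦-4, 1↦-4, 2↦-4, 3↦-4, 4↦-4, 5↦-4} | K=[subL(-4) :: fun]]
23. [C=((λw. -1) q) | E={q↦6} | S={0↦-4, 1↦-4, 2↦-4, 3↦-4, 4↦-4, 5↦-4, 6↦-4} | K=∅]
24. [C=(λw. -1) | E={q↦6} | S={0↦-4, 1↦-4, 2↦-4, 3↦-4, 4↦-4, 5↦-4, 6↦-4} | K=[arg]]
25. [C=q | E={q↦6} | S={0↦-4, 1↦-4, 2↦-4, 3↦-4, 4↦-4, 5↦-4, 6↦-4} | K=[fun]]
26. [C=-1 | E={w↦7, q↦6} | S={0↦-4, 1↦-4, 2↦-4, 3↦-4, 4↦-4, 5↦-4, 6↦-4, 7↦-4} | K=∅]
→ final value -1

Answer: -1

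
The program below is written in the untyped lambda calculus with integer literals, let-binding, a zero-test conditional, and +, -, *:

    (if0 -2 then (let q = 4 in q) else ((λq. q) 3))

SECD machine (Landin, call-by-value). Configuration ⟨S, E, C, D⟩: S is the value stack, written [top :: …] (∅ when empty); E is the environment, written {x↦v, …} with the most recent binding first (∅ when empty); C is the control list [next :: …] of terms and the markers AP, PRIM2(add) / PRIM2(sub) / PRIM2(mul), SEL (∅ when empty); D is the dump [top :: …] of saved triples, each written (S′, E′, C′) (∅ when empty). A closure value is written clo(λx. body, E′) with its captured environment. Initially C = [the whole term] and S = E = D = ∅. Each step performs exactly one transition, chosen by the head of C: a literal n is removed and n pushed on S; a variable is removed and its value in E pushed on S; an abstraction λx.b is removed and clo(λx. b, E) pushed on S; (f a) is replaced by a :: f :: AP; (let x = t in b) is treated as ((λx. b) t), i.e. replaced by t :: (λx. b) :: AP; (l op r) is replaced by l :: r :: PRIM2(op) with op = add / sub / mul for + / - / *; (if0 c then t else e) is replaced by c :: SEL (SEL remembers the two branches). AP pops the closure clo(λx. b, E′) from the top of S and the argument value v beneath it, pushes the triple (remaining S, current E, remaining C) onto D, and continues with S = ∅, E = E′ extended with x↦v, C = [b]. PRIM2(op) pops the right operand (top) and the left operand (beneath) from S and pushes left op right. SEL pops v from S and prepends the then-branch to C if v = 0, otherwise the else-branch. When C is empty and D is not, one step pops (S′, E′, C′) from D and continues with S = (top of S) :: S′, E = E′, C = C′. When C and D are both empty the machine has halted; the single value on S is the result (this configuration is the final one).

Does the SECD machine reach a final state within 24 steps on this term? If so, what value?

t=0: ⟨S=∅; E=∅; C=[(if0 -2 then (let q = 4 in q) else ((λq. q) 3))]; D=∅⟩
t=1: ⟨S=∅; E=∅; C=[-2 :: SEL]; D=∅⟩
t=2: ⟨S=[-2]; E=∅; C=[SEL]; D=∅⟩
t=3: ⟨S=∅; E=∅; C=[((λq. q) 3)]; D=∅⟩
t=4: ⟨S=∅; E=∅; C=[3 :: (λq. q) :: AP]; D=∅⟩
t=5: ⟨S=[3]; E=∅; C=[(λq. q) :: AP]; D=∅⟩
t=6: ⟨S=[clo(λq. q, ∅) :: 3]; E=∅; C=[AP]; D=∅⟩
t=7: ⟨S=∅; E={q↦3}; C=[q]; D=[(∅, ∅, ∅)]⟩
t=8: ⟨S=[3]; E={q↦3}; C=∅; D=[(∅, ∅, ∅)]⟩
t=9: ⟨S=[3]; E=∅; C=∅; D=∅⟩
→ final value 3

Answer: 3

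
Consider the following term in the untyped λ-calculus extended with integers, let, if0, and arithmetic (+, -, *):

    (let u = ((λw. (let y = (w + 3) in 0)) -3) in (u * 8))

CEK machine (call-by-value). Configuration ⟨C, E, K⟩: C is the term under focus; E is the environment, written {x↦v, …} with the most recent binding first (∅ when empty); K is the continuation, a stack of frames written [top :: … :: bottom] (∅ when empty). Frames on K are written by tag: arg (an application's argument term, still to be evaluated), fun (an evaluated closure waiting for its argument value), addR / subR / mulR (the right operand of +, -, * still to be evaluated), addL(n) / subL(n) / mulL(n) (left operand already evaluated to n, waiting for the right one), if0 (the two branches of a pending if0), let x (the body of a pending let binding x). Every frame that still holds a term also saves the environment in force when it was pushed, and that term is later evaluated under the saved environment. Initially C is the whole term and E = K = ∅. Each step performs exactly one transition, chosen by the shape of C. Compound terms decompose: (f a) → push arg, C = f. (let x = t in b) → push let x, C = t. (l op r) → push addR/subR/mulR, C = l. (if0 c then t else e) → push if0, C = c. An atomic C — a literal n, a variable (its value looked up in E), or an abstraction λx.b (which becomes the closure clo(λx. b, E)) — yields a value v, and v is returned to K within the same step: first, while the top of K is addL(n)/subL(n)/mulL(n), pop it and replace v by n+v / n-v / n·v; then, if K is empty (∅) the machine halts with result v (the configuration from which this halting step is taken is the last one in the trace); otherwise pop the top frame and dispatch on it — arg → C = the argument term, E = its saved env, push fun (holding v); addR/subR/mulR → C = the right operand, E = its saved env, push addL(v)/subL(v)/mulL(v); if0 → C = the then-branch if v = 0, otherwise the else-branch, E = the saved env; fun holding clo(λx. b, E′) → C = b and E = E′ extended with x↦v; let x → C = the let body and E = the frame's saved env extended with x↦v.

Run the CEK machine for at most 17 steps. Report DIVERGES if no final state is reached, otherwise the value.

t=0: [C=(let u = ((λw. (let y = (w + 3) in 0)) -3) in (u * 8)) | E=∅ | K=∅]
t=1: [C=((λw. (let y = (w + 3) in 0)) -3) | E=∅ | K=[let u]]
t=2: [C=(λw. (let y = (w + 3) in 0)) | E=∅ | K=[arg :: let u]]
t=3: [C=-3 | E=∅ | K=[fun :: let u]]
t=4: [C=(let y = (w + 3) in 0) | E={w↦-3} | K=[let u]]
t=5: [C=(w + 3) | E={w↦-3} | K=[let y :: let u]]
t=6: [C=w | E={w↦-3} | K=[addR :: let y :: let u]]
t=7: [C=3 | E={w↦-3} | K=[addL(-3) :: let y :: let u]]
t=8: [C=0 | E={y↦0, w↦-3} | K=[let u]]
t=9: [C=(u * 8) | E={u↦0} | K=∅]
t=10: [C=u | E={u↦0} | K=[mulR]]
t=11: [C=8 | E={u↦0} | K=[mulL(0)]]
→ final value 0

Answer: 0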